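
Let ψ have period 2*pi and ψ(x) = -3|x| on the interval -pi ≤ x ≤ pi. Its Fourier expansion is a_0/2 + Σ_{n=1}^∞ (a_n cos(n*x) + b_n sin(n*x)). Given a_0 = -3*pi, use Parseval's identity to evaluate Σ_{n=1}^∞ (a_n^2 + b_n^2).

3*pi**2/2

Parseval: a_0^2/2 + Σ_{n≥1} (a_n^2+b_n^2) = 1/pi ∫_{-pi}^{pi} ψ(x)^2 dx = 6*pi**2.
Subtract a_0^2/2 = 9*pi**2/2: Σ (a_n^2+b_n^2) = 3*pi**2/2.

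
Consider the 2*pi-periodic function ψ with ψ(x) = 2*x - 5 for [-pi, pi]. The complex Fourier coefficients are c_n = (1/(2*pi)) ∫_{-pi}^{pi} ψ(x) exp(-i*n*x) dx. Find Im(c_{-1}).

Since ψ is real-valued, Im(c_{-1}) = -(1/(2*pi)) ∫_{-pi}^{pi} ψ(x) sin(-x) dx = b_{1}/2.
Integrating by parts (boundary term plus one more integral), an antiderivative of (2*x - 5) sin(-x) is 2*x*cos(x) - 2*sin(x) - 5*cos(x); evaluating from -pi to pi: ∫_{-pi}^{pi} (2*x - 5) sin(-x) dx = (5 - 2*pi) - (5 + 2*pi) = -4*pi.
Hence Im(c_{-1}) = (-1/(2*pi))·(-4*pi) = 2.

2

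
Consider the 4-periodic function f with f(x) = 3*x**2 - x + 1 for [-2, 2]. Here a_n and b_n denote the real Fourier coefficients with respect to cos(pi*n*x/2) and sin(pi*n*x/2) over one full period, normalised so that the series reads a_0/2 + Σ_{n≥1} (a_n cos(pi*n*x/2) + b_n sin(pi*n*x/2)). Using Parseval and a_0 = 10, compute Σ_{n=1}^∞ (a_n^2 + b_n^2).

424/15

Parseval: a_0^2/2 + Σ_{n≥1} (a_n^2+b_n^2) = 1/2 ∫_{-2}^{2} f(x)^2 dx = 1174/15.
Subtract a_0^2/2 = 50: Σ (a_n^2+b_n^2) = 424/15.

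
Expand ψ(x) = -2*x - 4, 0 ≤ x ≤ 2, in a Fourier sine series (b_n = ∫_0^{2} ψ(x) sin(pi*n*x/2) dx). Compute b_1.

-24/pi

b_1 = ∫_0^{2} (-2*x - 4) sin(pi*x/2) dx.
Integrating by parts (boundary term plus one more integral), an antiderivative of (-2*x - 4) sin(pi*x/2) is 4*x*cos(pi*x/2)/pi - 8*sin(pi*x/2)/pi**2 + 8*cos(pi*x/2)/pi; evaluating from 0 to 2: ∫_{0}^{2} (-2*x - 4) sin(pi*x/2) dx = (-16/pi) - (8/pi) = -24/pi.
Hence b_1 = -24/pi.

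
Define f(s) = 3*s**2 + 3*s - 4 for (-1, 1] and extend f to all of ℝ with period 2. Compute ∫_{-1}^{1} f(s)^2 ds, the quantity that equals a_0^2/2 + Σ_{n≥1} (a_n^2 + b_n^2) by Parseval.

128/5

∫_{-1}^{1} f(s)^2 ds = 128/5.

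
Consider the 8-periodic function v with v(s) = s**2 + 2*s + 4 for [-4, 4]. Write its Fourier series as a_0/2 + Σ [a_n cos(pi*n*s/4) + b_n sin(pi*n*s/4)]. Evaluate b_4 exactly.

b_4 = 1/4 ∫_{-4}^{4} v(s) sin(pi*s) ds.
Integrating by parts twice (tabular method), an antiderivative of (s**2 + 2*s + 4) sin(pi*s) is -s**2*cos(pi*s)/pi + 2*s*sin(pi*s)/pi**2 - 2*s*cos(pi*s)/pi + 2*sin(pi*s)/pi**2 - 4*cos(pi*s)/pi + 2*cos(pi*s)/pi**3; evaluating from -4 to 4: ∫_{-4}^{4} (s**2 + 2*s + 4) sin(pi*s) ds = (-28/pi + 2/pi**3) - (-12/pi + 2/pi**3) = -16/pi.
Hence b_4 = (1/4)·(-16/pi) = -4/pi.

-4/pi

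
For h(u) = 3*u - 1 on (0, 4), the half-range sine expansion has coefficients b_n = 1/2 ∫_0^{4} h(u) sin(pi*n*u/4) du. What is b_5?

b_5 = 1/2 ∫_0^{4} (3*u - 1) sin(5*pi*u/4) du.
Integrating by parts (boundary term plus one more integral), an antiderivative of (3*u - 1) sin(5*pi*u/4) is -12*u*cos(5*pi*u/4)/(5*pi) + 48*sin(5*pi*u/4)/(25*pi**2) + 4*cos(5*pi*u/4)/(5*pi); evaluating from 0 to 4: ∫_{0}^{4} (3*u - 1) sin(5*pi*u/4) du = (44/(5*pi)) - (4/(5*pi)) = 8/pi.
Hence b_5 = (1/2)·(8/pi) = 4/pi.

4/pi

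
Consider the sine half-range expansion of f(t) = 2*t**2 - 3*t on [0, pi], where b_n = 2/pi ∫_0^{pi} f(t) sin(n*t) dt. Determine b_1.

-6 - 16/pi + 4*pi

b_1 = 2/pi ∫_0^{pi} (2*t**2 - 3*t) sin(t) dt.
Integrating by parts twice (tabular method), an antiderivative of (2*t**2 - 3*t) sin(t) is -2*t**2*cos(t) + 4*t*sin(t) + 3*t*cos(t) - 3*sin(t) + 4*cos(t); evaluating from 0 to pi: ∫_{0}^{pi} (2*t**2 - 3*t) sin(t) dt = (-3*pi - 4 + 2*pi**2) - (4) = -3*pi - 8 + 2*pi**2.
Hence b_1 = (2/pi)·(-3*pi - 8 + 2*pi**2) = -6 - 16/pi + 4*pi.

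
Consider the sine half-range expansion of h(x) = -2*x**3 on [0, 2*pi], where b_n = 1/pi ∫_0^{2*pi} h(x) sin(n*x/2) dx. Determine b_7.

b_7 = 1/pi ∫_0^{2*pi} (-2*x**3) sin(7*x/2) dx.
Integrating by parts three times (tabular method), an antiderivative of (-2*x**3) sin(7*x/2) is 4*x**3*cos(7*x/2)/7 - 24*x**2*sin(7*x/2)/49 - 96*x*cos(7*x/2)/343 + 192*sin(7*x/2)/2401; evaluating from 0 to 2*pi: ∫_{0}^{2*pi} (-2*x**3) sin(7*x/2) dx = (32*pi*(6 - 49*pi**2)/343) - (0) = 32*pi*(6 - 49*pi**2)/343.
Hence b_7 = (1/pi)·(32*pi*(6 - 49*pi**2)/343) = 192/343 - 32*pi**2/7.

192/343 - 32*pi**2/7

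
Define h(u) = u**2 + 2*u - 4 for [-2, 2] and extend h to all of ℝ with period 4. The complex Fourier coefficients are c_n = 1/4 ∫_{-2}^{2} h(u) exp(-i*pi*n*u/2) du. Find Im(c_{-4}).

Since h is real-valued, Im(c_{-4}) = -1/4 ∫_{-2}^{2} h(u) sin(-2*pi*u) du = b_{4}/2.
Integrating by parts twice (tabular method), an antiderivative of (u**2 + 2*u - 4) sin(-2*pi*u) is u**2*cos(2*pi*u)/(2*pi) - u*sin(2*pi*u)/(2*pi**2) + u*cos(2*pi*u)/pi - sin(2*pi*u)/(2*pi**2) - 2*cos(2*pi*u)/pi - cos(2*pi*u)/(4*pi**3); evaluating from -2 to 2: ∫_{-2}^{2} (u**2 + 2*u - 4) sin(-2*pi*u) du = (-1/(4*pi**3) + 2/pi) - (-2/pi - 1/(4*pi**3)) = 4/pi.
Hence Im(c_{-4}) = (-1/4)·(4/pi) = -1/pi.

-1/pi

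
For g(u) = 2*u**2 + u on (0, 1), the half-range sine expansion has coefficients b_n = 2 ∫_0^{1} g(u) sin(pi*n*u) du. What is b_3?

b_3 = 2 ∫_0^{1} (2*u**2 + u) sin(3*pi*u) du.
Integrating by parts twice (tabular method), an antiderivative of (2*u**2 + u) sin(3*pi*u) is -2*u**2*cos(3*pi*u)/(3*pi) + 4*u*sin(3*pi*u)/(9*pi**2) - u*cos(3*pi*u)/(3*pi) + sin(3*pi*u)/(9*pi**2) + 4*cos(3*pi*u)/(27*pi**3); evaluating from 0 to 1: ∫_{0}^{1} (2*u**2 + u) sin(3*pi*u) du = ((-4/27 + pi**2)/pi**3) - (4/(27*pi**3)) = (-8/27 + pi**2)/pi**3.
Hence b_3 = 2·((-8/27 + pi**2)/pi**3) = -16/(27*pi**3) + 2/pi.

-16/(27*pi**3) + 2/pi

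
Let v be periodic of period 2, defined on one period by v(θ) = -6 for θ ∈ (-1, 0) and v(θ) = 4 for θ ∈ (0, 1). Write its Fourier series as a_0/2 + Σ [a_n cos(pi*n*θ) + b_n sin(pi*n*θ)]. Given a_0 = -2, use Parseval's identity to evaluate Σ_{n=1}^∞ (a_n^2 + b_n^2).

50

Parseval: a_0^2/2 + Σ_{n≥1} (a_n^2+b_n^2) = ∫_{-1}^{1} v(θ)^2 dθ = 52.
Subtract a_0^2/2 = 2: Σ (a_n^2+b_n^2) = 50.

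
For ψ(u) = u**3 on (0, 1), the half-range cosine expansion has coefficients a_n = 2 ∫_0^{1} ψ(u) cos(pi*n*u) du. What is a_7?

a_7 = 2 ∫_0^{1} (u**3) cos(7*pi*u) du.
Integrating by parts three times (tabular method), an antiderivative of (u**3) cos(7*pi*u) is u**3*sin(7*pi*u)/(7*pi) + 3*u**2*cos(7*pi*u)/(49*pi**2) - 6*u*sin(7*pi*u)/(343*pi**3) - 6*cos(7*pi*u)/(2401*pi**4); evaluating from 0 to 1: ∫_{0}^{1} (u**3) cos(7*pi*u) du = (3*(2 - 49*pi**2)/(2401*pi**4)) - (-6/(2401*pi**4)) = 3*(4 - 49*pi**2)/(2401*pi**4).
Hence a_7 = 2·(3*(4 - 49*pi**2)/(2401*pi**4)) = 6*(4 - 49*pi**2)/(2401*pi**4).

6*(4 - 49*pi**2)/(2401*pi**4)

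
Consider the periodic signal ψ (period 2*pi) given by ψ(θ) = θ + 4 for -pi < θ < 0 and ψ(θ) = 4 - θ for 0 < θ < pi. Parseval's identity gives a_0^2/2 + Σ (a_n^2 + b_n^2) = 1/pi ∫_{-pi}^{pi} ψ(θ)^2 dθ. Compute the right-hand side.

1/pi ∫_{-pi}^{pi} ψ(θ)^2 dθ = 1/pi · (2*pi*(-12*pi + pi**2 + 48)/3) = -8*pi + 2*pi**2/3 + 32.

-8*pi + 2*pi**2/3 + 32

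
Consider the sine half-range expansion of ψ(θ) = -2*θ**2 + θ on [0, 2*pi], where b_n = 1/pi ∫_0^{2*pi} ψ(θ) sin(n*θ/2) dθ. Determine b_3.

b_3 = 1/pi ∫_0^{2*pi} (-2*θ**2 + θ) sin(3*θ/2) dθ.
Integrating by parts twice (tabular method), an antiderivative of (-2*θ**2 + θ) sin(3*θ/2) is 4*θ**2*cos(3*θ/2)/3 - 16*θ*sin(3*θ/2)/9 - 2*θ*cos(3*θ/2)/3 + 4*sin(3*θ/2)/9 - 32*cos(3*θ/2)/27; evaluating from 0 to 2*pi: ∫_{0}^{2*pi} (-2*θ**2 + θ) sin(3*θ/2) dθ = (-16*pi**2/3 + 32/27 + 4*pi/3) - (-32/27) = -16*pi**2/3 + 64/27 + 4*pi/3.
Hence b_3 = (1/pi)·(-16*pi**2/3 + 64/27 + 4*pi/3) = 4*(-36*pi**2 + 16 + 9*pi)/(27*pi).

4*(-36*pi**2 + 16 + 9*pi)/(27*pi)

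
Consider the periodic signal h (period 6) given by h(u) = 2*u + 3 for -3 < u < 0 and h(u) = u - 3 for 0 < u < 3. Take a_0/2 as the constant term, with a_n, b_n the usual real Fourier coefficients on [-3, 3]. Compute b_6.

b_6 = 1/3 ∫_{-3}^{3} h(u) sin(2*pi*u) du.
Split the integral at the breakpoints.
Integrating by parts (boundary term plus one more integral), an antiderivative of (2*u + 3) sin(2*pi*u) is -u*cos(2*pi*u)/pi + sin(2*pi*u)/(2*pi**2) - 3*cos(2*pi*u)/(2*pi); evaluating from -3 to 0: ∫_{-3}^{0} (2*u + 3) sin(2*pi*u) du = (-3/(2*pi)) - (3/(2*pi)) = -3/pi.
Integrating by parts (boundary term plus one more integral), an antiderivative of (u - 3) sin(2*pi*u) is -u*cos(2*pi*u)/(2*pi) + sin(2*pi*u)/(4*pi**2) + 3*cos(2*pi*u)/(2*pi); evaluating from 0 to 3: ∫_{0}^{3} (u - 3) sin(2*pi*u) du = (0) - (3/(2*pi)) = -3/(2*pi).
Summing the pieces and multiplying by (1/3) gives b_6 = -3/(2*pi).

-3/(2*pi)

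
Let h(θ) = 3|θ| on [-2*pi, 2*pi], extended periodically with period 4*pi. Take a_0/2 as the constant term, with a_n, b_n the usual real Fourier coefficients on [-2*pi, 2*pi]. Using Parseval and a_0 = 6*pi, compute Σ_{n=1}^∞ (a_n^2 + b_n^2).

Parseval: a_0^2/2 + Σ_{n≥1} (a_n^2+b_n^2) = (1/(2*pi)) ∫_{-2*pi}^{2*pi} h(θ)^2 dθ = 24*pi**2.
Subtract a_0^2/2 = 18*pi**2: Σ (a_n^2+b_n^2) = 6*pi**2.

6*pi**2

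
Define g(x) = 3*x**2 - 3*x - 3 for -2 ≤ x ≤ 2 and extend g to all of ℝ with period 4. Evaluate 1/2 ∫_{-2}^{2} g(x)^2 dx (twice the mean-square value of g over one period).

258/5

1/2 ∫_{-2}^{2} g(x)^2 dx = 1/2 · (516/5) = 258/5.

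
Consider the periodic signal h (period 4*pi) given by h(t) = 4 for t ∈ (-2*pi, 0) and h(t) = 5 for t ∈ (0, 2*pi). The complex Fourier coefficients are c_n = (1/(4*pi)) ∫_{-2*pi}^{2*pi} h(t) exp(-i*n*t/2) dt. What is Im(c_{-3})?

1/(3*pi)

Since h is real-valued, Im(c_{-3}) = -(1/(4*pi)) ∫_{-2*pi}^{2*pi} h(t) sin(-3*t/2) dt = b_{3}/2.
Split the integral at the breakpoints.
Directly, an antiderivative of (4) sin(-3*t/2) is 8*cos(3*t/2)/3; evaluating from -2*pi to 0: ∫_{-2*pi}^{0} (4) sin(-3*t/2) dt = (8/3) - (-8/3) = 16/3.
Directly, an antiderivative of (5) sin(-3*t/2) is 10*cos(3*t/2)/3; evaluating from 0 to 2*pi: ∫_{0}^{2*pi} (5) sin(-3*t/2) dt = (-10/3) - (10/3) = -20/3.
So ∫_{-2*pi}^{2*pi} h(t) sin(-3*t/2) dt = -4/3.
Hence Im(c_{-3}) = (-1/(4*pi))·(-4/3) = 1/(3*pi).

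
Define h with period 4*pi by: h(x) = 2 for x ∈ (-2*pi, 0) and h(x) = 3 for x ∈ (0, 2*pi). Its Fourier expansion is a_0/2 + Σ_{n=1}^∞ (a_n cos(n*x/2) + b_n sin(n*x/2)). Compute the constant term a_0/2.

a_0 = (1/(2*pi)) ∫_{-2*pi}^{2*pi} h(x) dx = (1/(2*pi)) · (10*pi) = 5.
So the constant term a_0/2 = 5/2.

5/2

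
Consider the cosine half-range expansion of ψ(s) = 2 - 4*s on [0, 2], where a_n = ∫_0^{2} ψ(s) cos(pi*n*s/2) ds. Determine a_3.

32/(9*pi**2)

a_3 = ∫_0^{2} (2 - 4*s) cos(3*pi*s/2) ds.
Integrating by parts (boundary term plus one more integral), an antiderivative of (2 - 4*s) cos(3*pi*s/2) is -8*s*sin(3*pi*s/2)/(3*pi) + 4*sin(3*pi*s/2)/(3*pi) - 16*cos(3*pi*s/2)/(9*pi**2); evaluating from 0 to 2: ∫_{0}^{2} (2 - 4*s) cos(3*pi*s/2) ds = (16/(9*pi**2)) - (-16/(9*pi**2)) = 32/(9*pi**2).
Hence a_3 = 32/(9*pi**2).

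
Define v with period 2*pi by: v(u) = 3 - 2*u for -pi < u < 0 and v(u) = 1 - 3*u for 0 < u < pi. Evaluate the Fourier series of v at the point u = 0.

2

At u = 0 the one-sided limits are v(0^-) = 3 and v(0^+) = 1.
By Dirichlet's theorem the series converges to their average, [(3) + (1)]/2 = 2.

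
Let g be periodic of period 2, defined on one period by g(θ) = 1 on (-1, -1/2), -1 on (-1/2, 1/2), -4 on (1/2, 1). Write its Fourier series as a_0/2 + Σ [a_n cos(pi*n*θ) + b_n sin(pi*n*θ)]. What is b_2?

b_2 = ∫_{-1}^{1} g(θ) sin(2*pi*θ) dθ.
Split the integral at the breakpoints.
Directly, an antiderivative of (1) sin(2*pi*θ) is -cos(2*pi*θ)/(2*pi); evaluating from -1 to -1/2: ∫_{-1}^{-1/2} (1) sin(2*pi*θ) dθ = (1/(2*pi)) - (-1/(2*pi)) = 1/pi.
Directly, an antiderivative of (-1) sin(2*pi*θ) is cos(2*pi*θ)/(2*pi); evaluating from -1/2 to 1/2: ∫_{-1/2}^{1/2} (-1) sin(2*pi*θ) dθ = (-1/(2*pi)) - (-1/(2*pi)) = 0.
Directly, an antiderivative of (-4) sin(2*pi*θ) is 2*cos(2*pi*θ)/pi; evaluating from 1/2 to 1: ∫_{1/2}^{1} (-4) sin(2*pi*θ) dθ = (2/pi) - (-2/pi) = 4/pi.
Summing the pieces gives b_2 = 5/pi.

5/pi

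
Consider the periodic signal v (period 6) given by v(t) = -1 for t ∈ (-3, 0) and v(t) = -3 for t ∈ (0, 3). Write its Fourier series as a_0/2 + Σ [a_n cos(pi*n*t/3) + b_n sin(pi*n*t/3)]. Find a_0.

-4

a_0 = 1/3 ∫_{-3}^{3} v(t) dt = 1/3 · (-12) = -4.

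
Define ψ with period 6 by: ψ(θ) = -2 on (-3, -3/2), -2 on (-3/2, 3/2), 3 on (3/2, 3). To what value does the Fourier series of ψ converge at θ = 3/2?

1/2

At θ = 3/2 the one-sided limits are ψ(3/2^-) = -2 and ψ(3/2^+) = 3.
By Dirichlet's theorem the series converges to their average, [(-2) + (3)]/2 = 1/2.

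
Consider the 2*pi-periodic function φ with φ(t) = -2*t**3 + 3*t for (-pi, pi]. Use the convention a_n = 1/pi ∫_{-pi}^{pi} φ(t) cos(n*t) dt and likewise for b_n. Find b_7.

b_7 = 1/pi ∫_{-pi}^{pi} φ(t) sin(7*t) dt.
φ is odd and sin(7*t) is odd, so the integrand is even and b_7 = 2/pi ∫_0^{pi} φ(t) sin(7*t) dt.
Integrating by parts three times (tabular method), an antiderivative of (-2*t**3 + 3*t) sin(7*t) is 2*t**3*cos(7*t)/7 - 6*t**2*sin(7*t)/49 - 159*t*cos(7*t)/343 + 159*sin(7*t)/2401; evaluating from 0 to pi: ∫_{0}^{pi} (-2*t**3 + 3*t) sin(7*t) dt = (pi*(159 - 98*pi**2)/343) - (0) = pi*(159 - 98*pi**2)/343.
Hence b_7 = (2/pi)·(pi*(159 - 98*pi**2)/343) = 318/343 - 4*pi**2/7.

318/343 - 4*pi**2/7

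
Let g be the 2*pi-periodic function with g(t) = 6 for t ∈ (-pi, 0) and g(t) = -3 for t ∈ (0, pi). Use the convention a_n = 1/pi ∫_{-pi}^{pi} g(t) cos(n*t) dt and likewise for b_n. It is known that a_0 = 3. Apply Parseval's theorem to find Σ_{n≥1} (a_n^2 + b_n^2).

81/2

Parseval: a_0^2/2 + Σ_{n≥1} (a_n^2+b_n^2) = 1/pi ∫_{-pi}^{pi} g(t)^2 dt = 45.
Subtract a_0^2/2 = 9/2: Σ (a_n^2+b_n^2) = 81/2.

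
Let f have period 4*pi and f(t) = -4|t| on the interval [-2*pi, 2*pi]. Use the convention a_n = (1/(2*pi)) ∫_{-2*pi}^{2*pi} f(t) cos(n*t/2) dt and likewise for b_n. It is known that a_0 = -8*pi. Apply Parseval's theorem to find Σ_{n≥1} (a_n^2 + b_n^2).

Parseval: a_0^2/2 + Σ_{n≥1} (a_n^2+b_n^2) = (1/(2*pi)) ∫_{-2*pi}^{2*pi} f(t)^2 dt = 128*pi**2/3.
Subtract a_0^2/2 = 32*pi**2: Σ (a_n^2+b_n^2) = 32*pi**2/3.

32*pi**2/3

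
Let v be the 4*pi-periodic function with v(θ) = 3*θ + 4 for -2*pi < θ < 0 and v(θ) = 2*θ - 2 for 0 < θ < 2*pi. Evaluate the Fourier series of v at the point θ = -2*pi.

1 - pi

At θ = -2*pi the one-sided limits are v(-2*pi^-) = -2 + 4*pi and v(-2*pi^+) = 4 - 6*pi.
By Dirichlet's theorem the series converges to their average, [(-2 + 4*pi) + (4 - 6*pi)]/2 = 1 - pi.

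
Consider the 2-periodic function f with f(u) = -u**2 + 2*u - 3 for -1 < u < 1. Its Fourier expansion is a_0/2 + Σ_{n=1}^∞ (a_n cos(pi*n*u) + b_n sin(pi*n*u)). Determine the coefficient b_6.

-2/(3*pi)

b_6 = ∫_{-1}^{1} f(u) sin(6*pi*u) du.
Integrating by parts twice (tabular method), an antiderivative of (-u**2 + 2*u - 3) sin(6*pi*u) is u**2*cos(6*pi*u)/(6*pi) - u*sin(6*pi*u)/(18*pi**2) - u*cos(6*pi*u)/(3*pi) + sin(6*pi*u)/(18*pi**2) - cos(6*pi*u)/(108*pi**3) + cos(6*pi*u)/(2*pi); evaluating from -1 to 1: ∫_{-1}^{1} (-u**2 + 2*u - 3) sin(6*pi*u) du = ((-1 + 36*pi**2)/(108*pi**3)) - ((-1/108 + pi**2)/pi**3) = -2/(3*pi).
Hence b_6 = -2/(3*pi).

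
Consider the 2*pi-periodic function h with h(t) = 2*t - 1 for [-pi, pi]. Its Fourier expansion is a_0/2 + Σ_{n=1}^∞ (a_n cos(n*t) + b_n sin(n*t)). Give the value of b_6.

-2/3

b_6 = 1/pi ∫_{-pi}^{pi} h(t) sin(6*t) dt.
Integrating by parts (boundary term plus one more integral), an antiderivative of (2*t - 1) sin(6*t) is -t*cos(6*t)/3 + sin(6*t)/18 + cos(6*t)/6; evaluating from -pi to pi: ∫_{-pi}^{pi} (2*t - 1) sin(6*t) dt = (1/6 - pi/3) - (1/6 + pi/3) = -2*pi/3.
Hence b_6 = (1/pi)·(-2*pi/3) = -2/3.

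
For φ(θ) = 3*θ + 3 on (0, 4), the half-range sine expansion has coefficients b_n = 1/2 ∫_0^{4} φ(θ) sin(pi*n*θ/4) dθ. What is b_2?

b_2 = 1/2 ∫_0^{4} (3*θ + 3) sin(pi*θ/2) dθ.
Integrating by parts (boundary term plus one more integral), an antiderivative of (3*θ + 3) sin(pi*θ/2) is -6*θ*cos(pi*θ/2)/pi + 12*sin(pi*θ/2)/pi**2 - 6*cos(pi*θ/2)/pi; evaluating from 0 to 4: ∫_{0}^{4} (3*θ + 3) sin(pi*θ/2) dθ = (-30/pi) - (-6/pi) = -24/pi.
Hence b_2 = (1/2)·(-24/pi) = -12/pi.

-12/pi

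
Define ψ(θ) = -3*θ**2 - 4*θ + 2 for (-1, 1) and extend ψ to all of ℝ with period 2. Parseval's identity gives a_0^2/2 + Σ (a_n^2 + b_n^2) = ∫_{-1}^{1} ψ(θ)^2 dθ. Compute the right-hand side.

214/15

∫_{-1}^{1} ψ(θ)^2 dθ = 214/15.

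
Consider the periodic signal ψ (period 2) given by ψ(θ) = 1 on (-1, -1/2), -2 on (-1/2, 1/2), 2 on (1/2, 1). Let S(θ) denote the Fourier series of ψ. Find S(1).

At θ = 1 the one-sided limits are ψ(1^-) = 2 and ψ(1^+) = 1.
By Dirichlet's theorem the series converges to their average, [(2) + (1)]/2 = 3/2.

3/2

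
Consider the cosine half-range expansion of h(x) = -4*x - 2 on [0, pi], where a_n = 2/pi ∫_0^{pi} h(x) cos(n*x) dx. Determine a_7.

a_7 = 2/pi ∫_0^{pi} (-4*x - 2) cos(7*x) dx.
Integrating by parts (boundary term plus one more integral), an antiderivative of (-4*x - 2) cos(7*x) is -4*x*sin(7*x)/7 - 2*sin(7*x)/7 - 4*cos(7*x)/49; evaluating from 0 to pi: ∫_{0}^{pi} (-4*x - 2) cos(7*x) dx = (4/49) - (-4/49) = 8/49.
Hence a_7 = (2/pi)·(8/49) = 16/(49*pi).

16/(49*pi)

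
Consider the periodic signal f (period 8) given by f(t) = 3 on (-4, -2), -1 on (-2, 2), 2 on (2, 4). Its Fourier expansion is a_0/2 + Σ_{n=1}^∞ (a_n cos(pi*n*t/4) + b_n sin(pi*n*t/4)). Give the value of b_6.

1/(3*pi)

b_6 = 1/4 ∫_{-4}^{4} f(t) sin(3*pi*t/2) dt.
Split the integral at the breakpoints.
Directly, an antiderivative of (3) sin(3*pi*t/2) is -2*cos(3*pi*t/2)/pi; evaluating from -4 to -2: ∫_{-4}^{-2} (3) sin(3*pi*t/2) dt = (2/pi) - (-2/pi) = 4/pi.
Directly, an antiderivative of (-1) sin(3*pi*t/2) is 2*cos(3*pi*t/2)/(3*pi); evaluating from -2 to 2: ∫_{-2}^{2} (-1) sin(3*pi*t/2) dt = (-2/(3*pi)) - (-2/(3*pi)) = 0.
Directly, an antiderivative of (2) sin(3*pi*t/2) is -4*cos(3*pi*t/2)/(3*pi); evaluating from 2 to 4: ∫_{2}^{4} (2) sin(3*pi*t/2) dt = (-4/(3*pi)) - (4/(3*pi)) = -8/(3*pi).
Summing the pieces and multiplying by (1/4) gives b_6 = 1/(3*pi).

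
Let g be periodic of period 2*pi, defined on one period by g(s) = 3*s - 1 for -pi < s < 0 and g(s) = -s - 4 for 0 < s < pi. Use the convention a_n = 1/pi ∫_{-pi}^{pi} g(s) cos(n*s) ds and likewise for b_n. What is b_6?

-1/3

b_6 = 1/pi ∫_{-pi}^{pi} g(s) sin(6*s) ds.
Split the integral at the breakpoints.
Integrating by parts (boundary term plus one more integral), an antiderivative of (3*s - 1) sin(6*s) is -s*cos(6*s)/2 + sin(6*s)/12 + cos(6*s)/6; evaluating from -pi to 0: ∫_{-pi}^{0} (3*s - 1) sin(6*s) ds = (1/6) - (1/6 + pi/2) = -pi/2.
Integrating by parts (boundary term plus one more integral), an antiderivative of (-s - 4) sin(6*s) is s*cos(6*s)/6 - sin(6*s)/36 + 2*cos(6*s)/3; evaluating from 0 to pi: ∫_{0}^{pi} (-s - 4) sin(6*s) ds = (pi/6 + 2/3) - (2/3) = pi/6.
Summing the pieces and multiplying by (1/pi) gives b_6 = -1/3.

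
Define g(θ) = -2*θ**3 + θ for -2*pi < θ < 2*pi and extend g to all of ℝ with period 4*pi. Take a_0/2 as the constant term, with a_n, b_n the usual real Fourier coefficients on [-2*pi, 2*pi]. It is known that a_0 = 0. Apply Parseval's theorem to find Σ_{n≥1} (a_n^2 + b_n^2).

Parseval: a_0^2/2 + Σ_{n≥1} (a_n^2+b_n^2) = (1/(2*pi)) ∫_{-2*pi}^{2*pi} g(θ)^2 dθ = 8*pi**2*(-336*pi**2 + 35 + 960*pi**4)/105.
Subtract a_0^2/2 = 0: Σ (a_n^2+b_n^2) = 8*pi**2*(-336*pi**2 + 35 + 960*pi**4)/105.

8*pi**2*(-336*pi**2 + 35 + 960*pi**4)/105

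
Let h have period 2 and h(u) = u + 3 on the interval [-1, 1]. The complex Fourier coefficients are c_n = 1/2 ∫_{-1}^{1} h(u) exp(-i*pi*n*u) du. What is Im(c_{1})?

Since h is real-valued, Im(c_{1}) = -1/2 ∫_{-1}^{1} h(u) sin(pi*u) du = -b_{1}/2.
Integrating by parts (boundary term plus one more integral), an antiderivative of (u + 3) sin(pi*u) is -u*cos(pi*u)/pi + sin(pi*u)/pi**2 - 3*cos(pi*u)/pi; evaluating from -1 to 1: ∫_{-1}^{1} (u + 3) sin(pi*u) du = (4/pi) - (2/pi) = 2/pi.
Hence Im(c_{1}) = (-1/2)·(2/pi) = -1/pi.

-1/pi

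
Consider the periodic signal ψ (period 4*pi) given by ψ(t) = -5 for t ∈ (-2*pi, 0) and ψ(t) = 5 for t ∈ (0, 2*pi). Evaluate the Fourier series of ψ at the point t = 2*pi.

At t = 2*pi the one-sided limits are ψ(2*pi^-) = 5 and ψ(2*pi^+) = -5.
By Dirichlet's theorem the series converges to their average, [(5) + (-5)]/2 = 0.

0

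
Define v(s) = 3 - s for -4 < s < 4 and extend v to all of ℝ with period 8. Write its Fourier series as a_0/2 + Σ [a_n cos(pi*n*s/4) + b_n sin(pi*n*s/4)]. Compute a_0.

6

a_0 = 1/4 ∫_{-4}^{4} v(s) ds = 1/4 · (24) = 6.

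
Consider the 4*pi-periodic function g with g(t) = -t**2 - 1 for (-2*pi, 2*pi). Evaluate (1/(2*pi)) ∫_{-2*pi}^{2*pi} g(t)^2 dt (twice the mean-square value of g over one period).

(1/(2*pi)) ∫_{-2*pi}^{2*pi} g(t)^2 dt = (1/(2*pi)) · (4*pi*(15 + 40*pi**2 + 48*pi**4)/15) = 2 + 16*pi**2/3 + 32*pi**4/5.

2 + 16*pi**2/3 + 32*pi**4/5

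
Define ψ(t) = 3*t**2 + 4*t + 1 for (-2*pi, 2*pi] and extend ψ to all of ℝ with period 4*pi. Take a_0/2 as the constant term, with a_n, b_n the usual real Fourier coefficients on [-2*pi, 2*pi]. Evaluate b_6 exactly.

b_6 = (1/(2*pi)) ∫_{-2*pi}^{2*pi} ψ(t) sin(3*t) dt.
Integrating by parts twice (tabular method), an antiderivative of (3*t**2 + 4*t + 1) sin(3*t) is -t**2*cos(3*t) + 2*t*sin(3*t)/3 - 4*t*cos(3*t)/3 + 4*sin(3*t)/9 - cos(3*t)/9; evaluating from -2*pi to 2*pi: ∫_{-2*pi}^{2*pi} (3*t**2 + 4*t + 1) sin(3*t) dt = (-4*pi**2 - 8*pi/3 - 1/9) - (-4*pi**2 - 1/9 + 8*pi/3) = -16*pi/3.
Hence b_6 = (1/(2*pi))·(-16*pi/3) = -8/3.

-8/3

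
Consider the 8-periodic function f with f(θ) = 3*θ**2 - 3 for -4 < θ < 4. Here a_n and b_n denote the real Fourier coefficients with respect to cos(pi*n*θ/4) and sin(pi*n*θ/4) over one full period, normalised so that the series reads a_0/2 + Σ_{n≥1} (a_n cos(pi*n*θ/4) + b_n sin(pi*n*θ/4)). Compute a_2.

a_2 = 1/4 ∫_{-4}^{4} f(θ) cos(pi*θ/2) dθ.
f is even and cos(pi*θ/2) is even, so the integrand is even and a_2 = 1/2 ∫_0^{4} f(θ) cos(pi*θ/2) dθ.
Integrating by parts twice (tabular method), an antiderivative of (3*θ**2 - 3) cos(pi*θ/2) is 6*θ**2*sin(pi*θ/2)/pi + 24*θ*cos(pi*θ/2)/pi**2 - 6*sin(pi*θ/2)/pi - 48*sin(pi*θ/2)/pi**3; evaluating from 0 to 4: ∫_{0}^{4} (3*θ**2 - 3) cos(pi*θ/2) dθ = (96/pi**2) - (0) = 96/pi**2.
Hence a_2 = (1/2)·(96/pi**2) = 48/pi**2.

48/pi**2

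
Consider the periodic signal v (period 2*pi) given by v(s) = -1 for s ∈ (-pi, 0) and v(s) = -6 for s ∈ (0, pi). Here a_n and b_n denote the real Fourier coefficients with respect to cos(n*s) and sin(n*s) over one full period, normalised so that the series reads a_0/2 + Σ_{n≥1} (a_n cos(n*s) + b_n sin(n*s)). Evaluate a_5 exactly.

a_5 = 1/pi ∫_{-pi}^{pi} v(s) cos(5*s) ds.
Split the integral at the breakpoints.
Directly, an antiderivative of (-1) cos(5*s) is -sin(5*s)/5; evaluating from -pi to 0: ∫_{-pi}^{0} (-1) cos(5*s) ds = (0) - (0) = 0.
Directly, an antiderivative of (-6) cos(5*s) is -6*sin(5*s)/5; evaluating from 0 to pi: ∫_{0}^{pi} (-6) cos(5*s) ds = (0) - (0) = 0.
Summing the pieces and multiplying by (1/pi) gives a_5 = 0.

0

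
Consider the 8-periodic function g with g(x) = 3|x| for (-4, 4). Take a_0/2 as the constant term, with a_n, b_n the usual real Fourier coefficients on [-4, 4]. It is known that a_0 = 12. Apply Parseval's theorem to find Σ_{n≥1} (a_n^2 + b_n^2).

Parseval: a_0^2/2 + Σ_{n≥1} (a_n^2+b_n^2) = 1/4 ∫_{-4}^{4} g(x)^2 dx = 96.
Subtract a_0^2/2 = 72: Σ (a_n^2+b_n^2) = 24.

24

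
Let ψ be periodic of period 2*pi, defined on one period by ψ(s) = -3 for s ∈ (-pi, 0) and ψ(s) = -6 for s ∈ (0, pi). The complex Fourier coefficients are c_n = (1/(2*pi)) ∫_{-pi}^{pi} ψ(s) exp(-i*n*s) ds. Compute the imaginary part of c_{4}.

0

Since ψ is real-valued, Im(c_{4}) = -(1/(2*pi)) ∫_{-pi}^{pi} ψ(s) sin(4*s) ds = -b_{4}/2.
Split the integral at the breakpoints.
Directly, an antiderivative of (-3) sin(4*s) is 3*cos(4*s)/4; evaluating from -pi to 0: ∫_{-pi}^{0} (-3) sin(4*s) ds = (3/4) - (3/4) = 0.
Directly, an antiderivative of (-6) sin(4*s) is 3*cos(4*s)/2; evaluating from 0 to pi: ∫_{0}^{pi} (-6) sin(4*s) ds = (3/2) - (3/2) = 0.
So ∫_{-pi}^{pi} ψ(s) sin(4*s) ds = 0.
Hence Im(c_{4}) = (-1/(2*pi))·(0) = 0.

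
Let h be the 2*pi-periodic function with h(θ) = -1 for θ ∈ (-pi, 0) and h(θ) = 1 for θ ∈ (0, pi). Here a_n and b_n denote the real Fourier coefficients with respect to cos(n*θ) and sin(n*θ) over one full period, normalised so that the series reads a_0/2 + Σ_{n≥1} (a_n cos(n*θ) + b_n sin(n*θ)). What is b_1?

4/pi

b_1 = 1/pi ∫_{-pi}^{pi} h(θ) sin(θ) dθ.
h is odd and sin(θ) is odd, so the integrand is even and b_1 = 2/pi ∫_0^{pi} h(θ) sin(θ) dθ.
Directly, an antiderivative of (1) sin(θ) is -cos(θ); evaluating from 0 to pi: ∫_{0}^{pi} (1) sin(θ) dθ = (1) - (-1) = 2.
Hence b_1 = (2/pi)·(2) = 4/pi.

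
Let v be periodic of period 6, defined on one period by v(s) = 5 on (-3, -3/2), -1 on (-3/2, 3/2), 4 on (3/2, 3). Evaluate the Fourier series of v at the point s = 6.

s = 6 differs from s = 0 by 1 full period(s), and the series is 6-periodic.
v is continuous at s = 0 with value -1, so the series converges to -1 there.

-1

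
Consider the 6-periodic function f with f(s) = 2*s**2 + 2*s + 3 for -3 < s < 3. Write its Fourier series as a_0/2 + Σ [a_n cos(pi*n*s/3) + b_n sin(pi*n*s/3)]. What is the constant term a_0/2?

9

a_0 = 1/3 ∫_{-3}^{3} f(s) ds = 1/3 · (54) = 18.
So the constant term a_0/2 = 9.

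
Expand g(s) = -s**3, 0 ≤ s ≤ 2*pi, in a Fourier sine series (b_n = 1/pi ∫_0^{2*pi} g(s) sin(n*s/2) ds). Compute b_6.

-4/9 + 8*pi**2/3

b_6 = 1/pi ∫_0^{2*pi} (-s**3) sin(3*s) ds.
Integrating by parts three times (tabular method), an antiderivative of (-s**3) sin(3*s) is s**3*cos(3*s)/3 - s**2*sin(3*s)/3 - 2*s*cos(3*s)/9 + 2*sin(3*s)/27; evaluating from 0 to 2*pi: ∫_{0}^{2*pi} (-s**3) sin(3*s) ds = (4*pi*(-1 + 6*pi**2)/9) - (0) = 4*pi*(-1 + 6*pi**2)/9.
Hence b_6 = (1/pi)·(4*pi*(-1 + 6*pi**2)/9) = -4/9 + 8*pi**2/3.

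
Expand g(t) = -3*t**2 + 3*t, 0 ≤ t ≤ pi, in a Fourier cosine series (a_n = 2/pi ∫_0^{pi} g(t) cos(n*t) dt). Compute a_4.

a_4 = 2/pi ∫_0^{pi} (-3*t**2 + 3*t) cos(4*t) dt.
Integrating by parts twice (tabular method), an antiderivative of (-3*t**2 + 3*t) cos(4*t) is -3*t**2*sin(4*t)/4 + 3*t*sin(4*t)/4 - 3*t*cos(4*t)/8 + 3*sin(4*t)/32 + 3*cos(4*t)/16; evaluating from 0 to pi: ∫_{0}^{pi} (-3*t**2 + 3*t) cos(4*t) dt = (3/16 - 3*pi/8) - (3/16) = -3*pi/8.
Hence a_4 = (2/pi)·(-3*pi/8) = -3/4.

-3/4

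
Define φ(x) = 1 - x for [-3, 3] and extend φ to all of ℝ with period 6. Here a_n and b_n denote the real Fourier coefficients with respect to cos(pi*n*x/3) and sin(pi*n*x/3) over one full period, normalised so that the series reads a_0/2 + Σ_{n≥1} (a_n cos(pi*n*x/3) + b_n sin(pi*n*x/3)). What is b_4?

b_4 = 1/3 ∫_{-3}^{3} φ(x) sin(4*pi*x/3) dx.
Integrating by parts (boundary term plus one more integral), an antiderivative of (1 - x) sin(4*pi*x/3) is 3*x*cos(4*pi*x/3)/(4*pi) - 9*sin(4*pi*x/3)/(16*pi**2) - 3*cos(4*pi*x/3)/(4*pi); evaluating from -3 to 3: ∫_{-3}^{3} (1 - x) sin(4*pi*x/3) dx = (3/(2*pi)) - (-3/pi) = 9/(2*pi).
Hence b_4 = (1/3)·(9/(2*pi)) = 3/(2*pi).

3/(2*pi)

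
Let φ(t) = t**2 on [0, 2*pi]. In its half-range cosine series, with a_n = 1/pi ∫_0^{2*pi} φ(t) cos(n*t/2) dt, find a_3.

a_3 = 1/pi ∫_0^{2*pi} (t**2) cos(3*t/2) dt.
Integrating by parts twice (tabular method), an antiderivative of (t**2) cos(3*t/2) is 2*t**2*sin(3*t/2)/3 + 8*t*cos(3*t/2)/9 - 16*sin(3*t/2)/27; evaluating from 0 to 2*pi: ∫_{0}^{2*pi} (t**2) cos(3*t/2) dt = (-16*pi/9) - (0) = -16*pi/9.
Hence a_3 = (1/pi)·(-16*pi/9) = -16/9.

-16/9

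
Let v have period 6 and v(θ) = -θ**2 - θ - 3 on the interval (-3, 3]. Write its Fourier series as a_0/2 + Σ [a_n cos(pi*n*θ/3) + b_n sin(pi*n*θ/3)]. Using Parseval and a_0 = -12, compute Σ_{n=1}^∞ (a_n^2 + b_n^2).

102/5

Parseval: a_0^2/2 + Σ_{n≥1} (a_n^2+b_n^2) = 1/3 ∫_{-3}^{3} v(θ)^2 dθ = 462/5.
Subtract a_0^2/2 = 72: Σ (a_n^2+b_n^2) = 102/5.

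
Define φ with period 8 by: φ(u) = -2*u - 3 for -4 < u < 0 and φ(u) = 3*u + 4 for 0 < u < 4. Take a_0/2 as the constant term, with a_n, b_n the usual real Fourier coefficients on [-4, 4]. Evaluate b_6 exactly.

-2/(3*pi)

b_6 = 1/4 ∫_{-4}^{4} φ(u) sin(3*pi*u/2) du.
Split the integral at the breakpoints.
Integrating by parts (boundary term plus one more integral), an antiderivative of (-2*u - 3) sin(3*pi*u/2) is 4*u*cos(3*pi*u/2)/(3*pi) - 8*sin(3*pi*u/2)/(9*pi**2) + 2*cos(3*pi*u/2)/pi; evaluating from -4 to 0: ∫_{-4}^{0} (-2*u - 3) sin(3*pi*u/2) du = (2/pi) - (-10/(3*pi)) = 16/(3*pi).
Integrating by parts (boundary term plus one more integral), an antiderivative of (3*u + 4) sin(3*pi*u/2) is -2*u*cos(3*pi*u/2)/pi + 4*sin(3*pi*u/2)/(3*pi**2) - 8*cos(3*pi*u/2)/(3*pi); evaluating from 0 to 4: ∫_{0}^{4} (3*u + 4) sin(3*pi*u/2) du = (-32/(3*pi)) - (-8/(3*pi)) = -8/pi.
Summing the pieces and multiplying by (1/4) gives b_6 = -2/(3*pi).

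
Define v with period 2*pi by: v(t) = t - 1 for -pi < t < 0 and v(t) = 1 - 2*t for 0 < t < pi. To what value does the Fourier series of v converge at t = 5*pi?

-3*pi/2

t = 5*pi differs from t = pi by 2 full period(s), and the series is 2*pi-periodic.
At t = pi the one-sided limits are v(pi^-) = 1 - 2*pi and v(pi^+) = -pi - 1.
By Dirichlet's theorem the series converges to their average, [(1 - 2*pi) + (-pi - 1)]/2 = -3*pi/2.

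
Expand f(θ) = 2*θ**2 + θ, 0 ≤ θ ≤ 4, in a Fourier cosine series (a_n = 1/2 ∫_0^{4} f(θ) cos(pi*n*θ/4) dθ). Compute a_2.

a_2 = 1/2 ∫_0^{4} (2*θ**2 + θ) cos(pi*θ/2) dθ.
Integrating by parts twice (tabular method), an antiderivative of (2*θ**2 + θ) cos(pi*θ/2) is 4*θ**2*sin(pi*θ/2)/pi + 2*θ*sin(pi*θ/2)/pi + 16*θ*cos(pi*θ/2)/pi**2 - 32*sin(pi*θ/2)/pi**3 + 4*cos(pi*θ/2)/pi**2; evaluating from 0 to 4: ∫_{0}^{4} (2*θ**2 + θ) cos(pi*θ/2) dθ = (68/pi**2) - (4/pi**2) = 64/pi**2.
Hence a_2 = (1/2)·(64/pi**2) = 32/pi**2.

32/pi**2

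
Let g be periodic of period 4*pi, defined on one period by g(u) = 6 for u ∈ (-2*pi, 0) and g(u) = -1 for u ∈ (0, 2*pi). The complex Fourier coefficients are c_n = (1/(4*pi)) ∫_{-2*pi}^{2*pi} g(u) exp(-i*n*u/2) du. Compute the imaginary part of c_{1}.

Since g is real-valued, Im(c_{1}) = -(1/(4*pi)) ∫_{-2*pi}^{2*pi} g(u) sin(u/2) du = -b_{1}/2.
Split the integral at the breakpoints.
Directly, an antiderivative of (6) sin(u/2) is -12*cos(u/2); evaluating from -2*pi to 0: ∫_{-2*pi}^{0} (6) sin(u/2) du = (-12) - (12) = -24.
Directly, an antiderivative of (-1) sin(u/2) is 2*cos(u/2); evaluating from 0 to 2*pi: ∫_{0}^{2*pi} (-1) sin(u/2) du = (-2) - (2) = -4.
So ∫_{-2*pi}^{2*pi} g(u) sin(u/2) du = -28.
Hence Im(c_{1}) = (-1/(4*pi))·(-28) = 7/pi.

7/pi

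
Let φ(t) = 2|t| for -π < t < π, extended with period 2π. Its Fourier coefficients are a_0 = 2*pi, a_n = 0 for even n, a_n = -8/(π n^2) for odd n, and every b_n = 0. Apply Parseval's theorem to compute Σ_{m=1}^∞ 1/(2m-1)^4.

pi**4/96

Parseval: a_0^2/2 + Σ a_n^2 = (1/π) ∫_{-π}^{π} φ(t)^2 dt = 8*pi**2/3.
Subtract a_0^2/2 = 2*pi**2: Σ a_n^2 = 2*pi**2/3.
Only odd n contribute, with a_n^2 = 64/(π^2 n^4), so Σ_{m≥1} 1/(2m-1)^4 = π^2·(2*pi**2/3)/64 = pi**4/96.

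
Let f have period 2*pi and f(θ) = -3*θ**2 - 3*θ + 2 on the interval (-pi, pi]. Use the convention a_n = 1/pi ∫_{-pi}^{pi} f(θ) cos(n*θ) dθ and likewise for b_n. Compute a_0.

4 - 2*pi**2

a_0 = 1/pi ∫_{-pi}^{pi} f(θ) dθ = 1/pi · (2*pi*(2 - pi**2)) = 4 - 2*pi**2.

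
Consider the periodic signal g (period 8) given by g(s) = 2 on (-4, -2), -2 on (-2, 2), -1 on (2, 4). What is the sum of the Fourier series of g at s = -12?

s = -12 differs from s = 4 by -2 full period(s), and the series is 8-periodic.
At s = 4 the one-sided limits are g(4^-) = -1 and g(4^+) = 2.
By Dirichlet's theorem the series converges to their average, [(-1) + (2)]/2 = 1/2.

1/2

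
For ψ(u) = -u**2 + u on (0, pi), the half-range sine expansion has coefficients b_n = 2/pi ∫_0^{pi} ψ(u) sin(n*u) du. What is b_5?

b_5 = 2/pi ∫_0^{pi} (-u**2 + u) sin(5*u) du.
Integrating by parts twice (tabular method), an antiderivative of (-u**2 + u) sin(5*u) is u**2*cos(5*u)/5 - 2*u*sin(5*u)/25 - u*cos(5*u)/5 + sin(5*u)/25 - 2*cos(5*u)/125; evaluating from 0 to pi: ∫_{0}^{pi} (-u**2 + u) sin(5*u) du = (-pi**2/5 + 2/125 + pi/5) - (-2/125) = -pi**2/5 + 4/125 + pi/5.
Hence b_5 = (2/pi)·(-pi**2/5 + 4/125 + pi/5) = 2*(-25*pi**2 + 4 + 25*pi)/(125*pi).

2*(-25*pi**2 + 4 + 25*pi)/(125*pi)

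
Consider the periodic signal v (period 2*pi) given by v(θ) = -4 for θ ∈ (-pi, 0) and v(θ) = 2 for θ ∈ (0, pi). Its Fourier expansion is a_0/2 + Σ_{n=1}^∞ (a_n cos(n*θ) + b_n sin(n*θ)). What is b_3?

b_3 = 1/pi ∫_{-pi}^{pi} v(θ) sin(3*θ) dθ.
Split the integral at the breakpoints.
Directly, an antiderivative of (-4) sin(3*θ) is 4*cos(3*θ)/3; evaluating from -pi to 0: ∫_{-pi}^{0} (-4) sin(3*θ) dθ = (4/3) - (-4/3) = 8/3.
Directly, an antiderivative of (2) sin(3*θ) is -2*cos(3*θ)/3; evaluating from 0 to pi: ∫_{0}^{pi} (2) sin(3*θ) dθ = (2/3) - (-2/3) = 4/3.
Summing the pieces and multiplying by (1/pi) gives b_3 = 4/pi.

4/pi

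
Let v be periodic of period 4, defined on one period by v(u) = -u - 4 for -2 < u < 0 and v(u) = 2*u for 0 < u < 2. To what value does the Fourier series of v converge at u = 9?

u = 9 differs from u = 1 by 2 full period(s), and the series is 4-periodic.
v is continuous at u = 1 with value 2, so the series converges to 2 there.

2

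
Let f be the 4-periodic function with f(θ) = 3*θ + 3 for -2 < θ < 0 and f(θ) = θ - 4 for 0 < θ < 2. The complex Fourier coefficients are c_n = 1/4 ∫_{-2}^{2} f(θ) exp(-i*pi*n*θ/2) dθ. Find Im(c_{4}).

1/pi

Since f is real-valued, Im(c_{4}) = -1/4 ∫_{-2}^{2} f(θ) sin(2*pi*θ) dθ = -b_{4}/2.
Split the integral at the breakpoints.
Integrating by parts (boundary term plus one more integral), an antiderivative of (3*θ + 3) sin(2*pi*θ) is -3*θ*cos(2*pi*θ)/(2*pi) + 3*sin(2*pi*θ)/(4*pi**2) - 3*cos(2*pi*θ)/(2*pi); evaluating from -2 to 0: ∫_{-2}^{0} (3*θ + 3) sin(2*pi*θ) dθ = (-3/(2*pi)) - (3/(2*pi)) = -3/pi.
Integrating by parts (boundary term plus one more integral), an antiderivative of (θ - 4) sin(2*pi*θ) is -θ*cos(2*pi*θ)/(2*pi) + sin(2*pi*θ)/(4*pi**2) + 2*cos(2*pi*θ)/pi; evaluating from 0 to 2: ∫_{0}^{2} (θ - 4) sin(2*pi*θ) dθ = (1/pi) - (2/pi) = -1/pi.
So ∫_{-2}^{2} f(θ) sin(2*pi*θ) dθ = -4/pi.
Hence Im(c_{4}) = (-1/4)·(-4/pi) = 1/pi.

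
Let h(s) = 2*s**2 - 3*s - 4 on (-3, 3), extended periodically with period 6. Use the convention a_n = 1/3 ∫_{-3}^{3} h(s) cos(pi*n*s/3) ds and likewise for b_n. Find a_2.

18/pi**2

a_2 = 1/3 ∫_{-3}^{3} h(s) cos(2*pi*s/3) ds.
Integrating by parts twice (tabular method), an antiderivative of (2*s**2 - 3*s - 4) cos(2*pi*s/3) is 3*s**2*sin(2*pi*s/3)/pi - 9*s*sin(2*pi*s/3)/(2*pi) + 9*s*cos(2*pi*s/3)/pi**2 - 6*sin(2*pi*s/3)/pi - 27*sin(2*pi*s/3)/(2*pi**3) - 27*cos(2*pi*s/3)/(4*pi**2); evaluating from -3 to 3: ∫_{-3}^{3} (2*s**2 - 3*s - 4) cos(2*pi*s/3) ds = (81/(4*pi**2)) - (-135/(4*pi**2)) = 54/pi**2.
Hence a_2 = (1/3)·(54/pi**2) = 18/pi**2.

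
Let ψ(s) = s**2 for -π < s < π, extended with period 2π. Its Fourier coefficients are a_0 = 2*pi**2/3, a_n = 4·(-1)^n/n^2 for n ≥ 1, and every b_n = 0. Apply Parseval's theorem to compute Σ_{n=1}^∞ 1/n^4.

Parseval: a_0^2/2 + Σ a_n^2 = (1/π) ∫_{-π}^{π} ψ(s)^2 ds = 2*pi**4/5.
Subtract a_0^2/2 = 2*pi**4/9: Σ a_n^2 = 8*pi**4/45.
Since a_n^2 = 16/n^4, Σ 1/n^4 = pi**4/90.

pi**4/90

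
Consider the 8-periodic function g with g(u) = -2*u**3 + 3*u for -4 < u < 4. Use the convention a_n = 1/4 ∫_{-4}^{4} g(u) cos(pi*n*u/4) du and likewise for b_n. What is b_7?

b_7 = 1/4 ∫_{-4}^{4} g(u) sin(7*pi*u/4) du.
g is odd and sin(7*pi*u/4) is odd, so the integrand is even and b_7 = 1/2 ∫_0^{4} g(u) sin(7*pi*u/4) du.
Integrating by parts three times (tabular method), an antiderivative of (-2*u**3 + 3*u) sin(7*pi*u/4) is 8*u**3*cos(7*pi*u/4)/(7*pi) - 96*u**2*sin(7*pi*u/4)/(49*pi**2) - 12*u*cos(7*pi*u/4)/(7*pi) - 768*u*cos(7*pi*u/4)/(343*pi**3) + 3072*sin(7*pi*u/4)/(2401*pi**4) + 48*sin(7*pi*u/4)/(49*pi**2); evaluating from 0 to 4: ∫_{0}^{4} (-2*u**3 + 3*u) sin(7*pi*u/4) du = (16*(192 - 1421*pi**2)/(343*pi**3)) - (0) = 16*(192 - 1421*pi**2)/(343*pi**3).
Hence b_7 = (1/2)·(16*(192 - 1421*pi**2)/(343*pi**3)) = 8*(192 - 1421*pi**2)/(343*pi**3).

8*(192 - 1421*pi**2)/(343*pi**3)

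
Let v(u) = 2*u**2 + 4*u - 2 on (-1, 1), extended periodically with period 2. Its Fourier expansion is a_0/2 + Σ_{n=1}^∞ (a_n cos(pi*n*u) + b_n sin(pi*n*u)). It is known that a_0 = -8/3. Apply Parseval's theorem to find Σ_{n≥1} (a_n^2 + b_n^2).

512/45

Parseval: a_0^2/2 + Σ_{n≥1} (a_n^2+b_n^2) = ∫_{-1}^{1} v(u)^2 du = 224/15.
Subtract a_0^2/2 = 32/9: Σ (a_n^2+b_n^2) = 512/45.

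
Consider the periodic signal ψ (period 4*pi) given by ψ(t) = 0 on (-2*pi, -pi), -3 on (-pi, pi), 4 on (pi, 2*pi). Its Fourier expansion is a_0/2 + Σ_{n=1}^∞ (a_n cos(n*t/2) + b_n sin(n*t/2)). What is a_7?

10/(7*pi)

a_7 = (1/(2*pi)) ∫_{-2*pi}^{2*pi} ψ(t) cos(7*t/2) dt.
Split the integral at the breakpoints.
∫_{-2*pi}^{-pi} (0) cos(7*t/2) dt = 0.
Directly, an antiderivative of (-3) cos(7*t/2) is -6*sin(7*t/2)/7; evaluating from -pi to pi: ∫_{-pi}^{pi} (-3) cos(7*t/2) dt = (6/7) - (-6/7) = 12/7.
Directly, an antiderivative of (4) cos(7*t/2) is 8*sin(7*t/2)/7; evaluating from pi to 2*pi: ∫_{pi}^{2*pi} (4) cos(7*t/2) dt = (0) - (-8/7) = 8/7.
Summing the pieces and multiplying by (1/(2*pi)) gives a_7 = 10/(7*pi).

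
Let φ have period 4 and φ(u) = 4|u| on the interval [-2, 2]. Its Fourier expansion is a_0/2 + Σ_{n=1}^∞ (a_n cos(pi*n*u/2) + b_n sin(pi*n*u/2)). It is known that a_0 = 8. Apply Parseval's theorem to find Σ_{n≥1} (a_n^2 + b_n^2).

Parseval: a_0^2/2 + Σ_{n≥1} (a_n^2+b_n^2) = 1/2 ∫_{-2}^{2} φ(u)^2 du = 128/3.
Subtract a_0^2/2 = 32: Σ (a_n^2+b_n^2) = 32/3.

32/3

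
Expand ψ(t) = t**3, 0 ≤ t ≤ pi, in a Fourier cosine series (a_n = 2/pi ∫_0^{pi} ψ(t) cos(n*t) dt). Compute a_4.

3*pi/8

a_4 = 2/pi ∫_0^{pi} (t**3) cos(4*t) dt.
Integrating by parts three times (tabular method), an antiderivative of (t**3) cos(4*t) is t**3*sin(4*t)/4 + 3*t**2*cos(4*t)/16 - 3*t*sin(4*t)/32 - 3*cos(4*t)/128; evaluating from 0 to pi: ∫_{0}^{pi} (t**3) cos(4*t) dt = (-3/128 + 3*pi**2/16) - (-3/128) = 3*pi**2/16.
Hence a_4 = (2/pi)·(3*pi**2/16) = 3*pi/8.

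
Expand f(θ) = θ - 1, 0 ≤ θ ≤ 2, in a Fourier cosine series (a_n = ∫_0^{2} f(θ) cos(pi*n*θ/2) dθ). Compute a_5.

a_5 = ∫_0^{2} (θ - 1) cos(5*pi*θ/2) dθ.
Integrating by parts (boundary term plus one more integral), an antiderivative of (θ - 1) cos(5*pi*θ/2) is 2*θ*sin(5*pi*θ/2)/(5*pi) - 2*sin(5*pi*θ/2)/(5*pi) + 4*cos(5*pi*θ/2)/(25*pi**2); evaluating from 0 to 2: ∫_{0}^{2} (θ - 1) cos(5*pi*θ/2) dθ = (-4/(25*pi**2)) - (4/(25*pi**2)) = -8/(25*pi**2).
Hence a_5 = -8/(25*pi**2).

-8/(25*pi**2)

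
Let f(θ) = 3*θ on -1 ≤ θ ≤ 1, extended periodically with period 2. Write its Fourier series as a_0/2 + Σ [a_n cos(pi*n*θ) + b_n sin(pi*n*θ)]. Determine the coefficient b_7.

6/(7*pi)

b_7 = ∫_{-1}^{1} f(θ) sin(7*pi*θ) dθ.
f is odd and sin(7*pi*θ) is odd, so the integrand is even and b_7 = 2 ∫_0^{1} f(θ) sin(7*pi*θ) dθ.
Integrating by parts (boundary term plus one more integral), an antiderivative of (3*θ) sin(7*pi*θ) is -3*θ*cos(7*pi*θ)/(7*pi) + 3*sin(7*pi*θ)/(49*pi**2); evaluating from 0 to 1: ∫_{0}^{1} (3*θ) sin(7*pi*θ) dθ = (3/(7*pi)) - (0) = 3/(7*pi).
Hence b_7 = 2·(3/(7*pi)) = 6/(7*pi).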